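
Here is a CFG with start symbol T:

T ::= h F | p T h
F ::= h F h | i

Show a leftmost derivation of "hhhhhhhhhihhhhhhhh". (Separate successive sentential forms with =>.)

T => hF => hhFh => hhhFhh => hhhhFhhh => hhhhhFhhhh => hhhhhhFhhhhh => hhhhhhhFhhhhhh => hhhhhhhhFhhhhhhh => hhhhhhhhhFhhhhhhhh => hhhhhhhhhihhhhhhhh

T => hF   [T ::= h F]
hF => hhFh   [F ::= h F h]
hhFh => hhhFhh   [F ::= h F h]
hhhFhh => hhhhFhhh   [F ::= h F h]
hhhhFhhh => hhhhhFhhhh   [F ::= h F h]
hhhhhFhhhh => hhhhhhFhhhhh   [F ::= h F h]
hhhhhhFhhhhh => hhhhhhhFhhhhhh   [F ::= h F h]
hhhhhhhFhhhhhh => hhhhhhhhFhhhhhhh   [F ::= h F h]
hhhhhhhhFhhhhhhh => hhhhhhhhhFhhhhhhhh   [F ::= h F h]
hhhhhhhhhFhhhhhhhh => hhhhhhhhhihhhhhhhh   [F ::= i]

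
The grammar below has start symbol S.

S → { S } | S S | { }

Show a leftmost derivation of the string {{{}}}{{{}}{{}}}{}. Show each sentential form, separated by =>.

S => SS   [S → S S]
SS => SSS   [S → S S]
SSS => {S}SS   [S → { S }]
{S}SS => {{S}}SS   [S → { S }]
{{S}}SS => {{{}}}SS   [S → { }]
{{{}}}SS => {{{}}}{S}S   [S → { S }]
{{{}}}{S}S => {{{}}}{SS}S   [S → S S]
{{{}}}{SS}S => {{{}}}{{S}S}S   [S → { S }]
{{{}}}{{S}S}S => {{{}}}{{{}}S}S   [S → { }]
{{{}}}{{{}}S}S => {{{}}}{{{}}{S}}S   [S → { S }]
{{{}}}{{{}}{S}}S => {{{}}}{{{}}{{}}}S   [S → { }]
{{{}}}{{{}}{{}}}S => {{{}}}{{{}}{{}}}{}   [S → { }]

S => SS => SSS => {S}SS => {{S}}SS => {{{}}}SS => {{{}}}{S}S => {{{}}}{SS}S => {{{}}}{{S}S}S => {{{}}}{{{}}S}S => {{{}}}{{{}}{S}}S => {{{}}}{{{}}{{}}}S => {{{}}}{{{}}{{}}}{}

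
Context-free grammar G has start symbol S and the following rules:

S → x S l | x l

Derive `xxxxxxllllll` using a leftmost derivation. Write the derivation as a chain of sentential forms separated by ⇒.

S ⇒ xSl ⇒ xxSll ⇒ xxxSlll ⇒ xxxxSllll ⇒ xxxxxSlllll ⇒ xxxxxxllllll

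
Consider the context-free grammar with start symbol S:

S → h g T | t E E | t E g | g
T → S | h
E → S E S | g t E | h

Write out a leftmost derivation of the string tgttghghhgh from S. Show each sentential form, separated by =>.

S=>tEE=>tgtEE=>tgtSESE=>tgttEEESE=>tgttSESEESE=>tgttgESEESE=>tgttghSEESE=>tgttghgEESE=>tgttghghESE=>tgttghghhSE=>tgttghghhgE=>tgttghghhgh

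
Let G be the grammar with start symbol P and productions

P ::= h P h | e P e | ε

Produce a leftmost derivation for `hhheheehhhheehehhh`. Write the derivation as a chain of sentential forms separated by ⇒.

P⇒hPh⇒hhPhh⇒hhhPhhh⇒hhhePehhh⇒hhhehPhehhh⇒hhhehePehehhh⇒hhheheePeehehhh⇒hhheheehPheehehhh⇒hhheheehhPhheehehhh⇒hhheheehhhheehehhh

P ⇒ hPh   [P ::= h P h]
hPh ⇒ hhPhh   [P ::= h P h]
hhPhh ⇒ hhhPhhh   [P ::= h P h]
hhhPhhh ⇒ hhhePehhh   [P ::= e P e]
hhhePehhh ⇒ hhhehPhehhh   [P ::= h P h]
hhhehPhehhh ⇒ hhhehePehehhh   [P ::= e P e]
hhhehePehehhh ⇒ hhheheePeehehhh   [P ::= e P e]
hhheheePeehehhh ⇒ hhheheehPheehehhh   [P ::= h P h]
hhheheehPheehehhh ⇒ hhheheehhPhheehehhh   [P ::= h P h]
hhheheehhPhheehehhh ⇒ hhheheehhhheehehhh   [P ::= ε]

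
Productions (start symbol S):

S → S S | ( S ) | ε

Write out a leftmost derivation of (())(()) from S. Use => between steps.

S=>SS=>(S)S=>(SS)S=>((S)S)S=>(()S)S=>(())S=>(())(S)=>(())((S))=>(())(())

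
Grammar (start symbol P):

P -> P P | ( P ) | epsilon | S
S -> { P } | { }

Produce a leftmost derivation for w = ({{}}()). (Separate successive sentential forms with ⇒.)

P ⇒ PP ⇒ (P)P ⇒ (PP)P ⇒ (SP)P ⇒ ({P}P)P ⇒ ({S}P)P ⇒ ({{}}P)P ⇒ ({{}}(P))P ⇒ ({{}}())P ⇒ ({{}}())

P ⇒ PP   [P -> P P]
PP ⇒ (P)P   [P -> ( P )]
(P)P ⇒ (PP)P   [P -> P P]
(PP)P ⇒ (SP)P   [P -> S]
(SP)P ⇒ ({P}P)P   [S -> { P }]
({P}P)P ⇒ ({S}P)P   [P -> S]
({S}P)P ⇒ ({{}}P)P   [S -> { }]
({{}}P)P ⇒ ({{}}(P))P   [P -> ( P )]
({{}}(P))P ⇒ ({{}}())P   [P -> epsilon]
({{}}())P ⇒ ({{}}())   [P -> epsilon]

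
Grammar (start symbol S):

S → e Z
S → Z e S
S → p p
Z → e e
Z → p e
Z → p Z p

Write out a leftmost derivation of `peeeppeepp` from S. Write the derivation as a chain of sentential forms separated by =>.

S=>ZeS=>peeS=>peeeZ=>peeepZp=>peeeppZpp=>peeeppeepp

S => ZeS   [S → Z e S]
ZeS => peeS   [Z → p e]
peeS => peeeZ   [S → e Z]
peeeZ => peeepZp   [Z → p Z p]
peeepZp => peeeppZpp   [Z → p Z p]
peeeppZpp => peeeppeepp   [Z → e e]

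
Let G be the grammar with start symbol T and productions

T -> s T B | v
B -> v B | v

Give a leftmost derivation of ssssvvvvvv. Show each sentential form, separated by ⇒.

T ⇒ sTB ⇒ ssTBB ⇒ sssTBBB ⇒ ssssTBBBB ⇒ ssssvBBBB ⇒ ssssvvBBBB ⇒ ssssvvvBBB ⇒ ssssvvvvBB ⇒ ssssvvvvvB ⇒ ssssvvvvvv

T ⇒ sTB   [T -> s T B]
sTB ⇒ ssTBB   [T -> s T B]
ssTBB ⇒ sssTBBB   [T -> s T B]
sssTBBB ⇒ ssssTBBBB   [T -> s T B]
ssssTBBBB ⇒ ssssvBBBB   [T -> v]
ssssvBBBB ⇒ ssssvvBBBB   [B -> v B]
ssssvvBBBB ⇒ ssssvvvBBB   [B -> v]
ssssvvvBBB ⇒ ssssvvvvBB   [B -> v]
ssssvvvvBB ⇒ ssssvvvvvB   [B -> v]
ssssvvvvvB ⇒ ssssvvvvvv   [B -> v]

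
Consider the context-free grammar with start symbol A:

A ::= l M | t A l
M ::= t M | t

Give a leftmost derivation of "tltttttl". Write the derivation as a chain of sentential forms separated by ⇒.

A⇒tAl⇒tlMl⇒tltMl⇒tlttMl⇒tltttMl⇒tlttttMl⇒tltttttl

A ⇒ tAl   [A ::= t A l]
tAl ⇒ tlMl   [A ::= l M]
tlMl ⇒ tltMl   [M ::= t M]
tltMl ⇒ tlttMl   [M ::= t M]
tlttMl ⇒ tltttMl   [M ::= t M]
tltttMl ⇒ tlttttMl   [M ::= t M]
tlttttMl ⇒ tltttttl   [M ::= t]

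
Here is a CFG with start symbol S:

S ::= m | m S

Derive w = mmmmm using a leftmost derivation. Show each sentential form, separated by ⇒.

S⇒mS⇒mmS⇒mmmS⇒mmmmS⇒mmmmm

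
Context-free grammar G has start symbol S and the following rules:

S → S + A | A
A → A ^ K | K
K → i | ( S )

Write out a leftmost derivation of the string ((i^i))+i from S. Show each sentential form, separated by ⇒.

S ⇒ S+A ⇒ A+A ⇒ K+A ⇒ (S)+A ⇒ (A)+A ⇒ (K)+A ⇒ ((S))+A ⇒ ((A))+A ⇒ ((A^K))+A ⇒ ((K^K))+A ⇒ ((i^K))+A ⇒ ((i^i))+A ⇒ ((i^i))+K ⇒ ((i^i))+i

S ⇒ S+A   [S → S + A]
S+A ⇒ A+A   [S → A]
A+A ⇒ K+A   [A → K]
K+A ⇒ (S)+A   [K → ( S )]
(S)+A ⇒ (A)+A   [S → A]
(A)+A ⇒ (K)+A   [A → K]
(K)+A ⇒ ((S))+A   [K → ( S )]
((S))+A ⇒ ((A))+A   [S → A]
((A))+A ⇒ ((A^K))+A   [A → A ^ K]
((A^K))+A ⇒ ((K^K))+A   [A → K]
((K^K))+A ⇒ ((i^K))+A   [K → i]
((i^K))+A ⇒ ((i^i))+A   [K → i]
((i^i))+A ⇒ ((i^i))+K   [A → K]
((i^i))+K ⇒ ((i^i))+i   [K → i]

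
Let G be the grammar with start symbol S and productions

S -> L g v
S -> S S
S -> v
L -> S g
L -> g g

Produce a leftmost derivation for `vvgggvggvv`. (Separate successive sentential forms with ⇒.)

S ⇒ SS ⇒ vS ⇒ vSS ⇒ vLgvS ⇒ vSggvS ⇒ vSSggvS ⇒ vvSggvS ⇒ vvLgvggvS ⇒ vvgggvggvS ⇒ vvgggvggvv

S ⇒ SS   [S -> S S]
SS ⇒ vS   [S -> v]
vS ⇒ vSS   [S -> S S]
vSS ⇒ vLgvS   [S -> L g v]
vLgvS ⇒ vSggvS   [L -> S g]
vSggvS ⇒ vSSggvS   [S -> S S]
vSSggvS ⇒ vvSggvS   [S -> v]
vvSggvS ⇒ vvLgvggvS   [S -> L g v]
vvLgvggvS ⇒ vvgggvggvS   [L -> g g]
vvgggvggvS ⇒ vvgggvggvv   [S -> v]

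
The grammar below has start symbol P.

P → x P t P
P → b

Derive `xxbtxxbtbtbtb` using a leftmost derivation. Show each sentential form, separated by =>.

P => xPtP   [P → x P t P]
xPtP => xxPtPtP   [P → x P t P]
xxPtPtP => xxbtPtP   [P → b]
xxbtPtP => xxbtxPtPtP   [P → x P t P]
xxbtxPtPtP => xxbtxxPtPtPtP   [P → x P t P]
xxbtxxPtPtPtP => xxbtxxbtPtPtP   [P → b]
xxbtxxbtPtPtP => xxbtxxbtbtPtP   [P → b]
xxbtxxbtbtPtP => xxbtxxbtbtbtP   [P → b]
xxbtxxbtbtbtP => xxbtxxbtbtbtb   [P → b]

P=>xPtP=>xxPtPtP=>xxbtPtP=>xxbtxPtPtP=>xxbtxxPtPtPtP=>xxbtxxbtPtPtP=>xxbtxxbtbtPtP=>xxbtxxbtbtbtP=>xxbtxxbtbtbtb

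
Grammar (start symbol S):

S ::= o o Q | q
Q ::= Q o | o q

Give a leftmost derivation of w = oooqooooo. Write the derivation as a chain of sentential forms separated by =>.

S=>ooQ=>ooQo=>ooQoo=>ooQooo=>ooQoooo=>ooQooooo=>oooqooooo

S => ooQ   [S ::= o o Q]
ooQ => ooQo   [Q ::= Q o]
ooQo => ooQoo   [Q ::= Q o]
ooQoo => ooQooo   [Q ::= Q o]
ooQooo => ooQoooo   [Q ::= Q o]
ooQoooo => ooQooooo   [Q ::= Q o]
ooQooooo => oooqooooo   [Q ::= o q]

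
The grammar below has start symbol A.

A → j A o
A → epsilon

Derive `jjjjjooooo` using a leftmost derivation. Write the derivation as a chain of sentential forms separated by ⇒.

A ⇒ jAo   [A → j A o]
jAo ⇒ jjAoo   [A → j A o]
jjAoo ⇒ jjjAooo   [A → j A o]
jjjAooo ⇒ jjjjAoooo   [A → j A o]
jjjjAoooo ⇒ jjjjjAooooo   [A → j A o]
jjjjjAooooo ⇒ jjjjjooooo   [A → epsilon]

A⇒jAo⇒jjAoo⇒jjjAooo⇒jjjjAoooo⇒jjjjjAooooo⇒jjjjjooooo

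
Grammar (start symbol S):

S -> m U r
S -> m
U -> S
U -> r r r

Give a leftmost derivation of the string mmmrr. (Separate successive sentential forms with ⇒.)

S⇒mUr⇒mSr⇒mmUrr⇒mmSrr⇒mmmrr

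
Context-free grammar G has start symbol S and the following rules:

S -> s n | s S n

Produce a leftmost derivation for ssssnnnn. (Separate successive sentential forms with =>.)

S => sSn => ssSnn => sssSnnn => ssssnnnn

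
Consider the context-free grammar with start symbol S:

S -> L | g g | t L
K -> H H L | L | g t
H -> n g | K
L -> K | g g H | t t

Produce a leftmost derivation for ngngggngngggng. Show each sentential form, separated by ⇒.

S ⇒ L ⇒ K ⇒ HHL ⇒ ngHL ⇒ ngngL ⇒ ngngggH ⇒ ngngggK ⇒ ngngggHHL ⇒ ngngggngHL ⇒ ngngggngngL ⇒ ngngggngngggH ⇒ ngngggngngggng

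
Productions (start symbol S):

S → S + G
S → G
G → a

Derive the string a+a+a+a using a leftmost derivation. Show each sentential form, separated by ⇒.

S ⇒ S+G   [S → S + G]
S+G ⇒ S+G+G   [S → S + G]
S+G+G ⇒ S+G+G+G   [S → S + G]
S+G+G+G ⇒ G+G+G+G   [S → G]
G+G+G+G ⇒ a+G+G+G   [G → a]
a+G+G+G ⇒ a+a+G+G   [G → a]
a+a+G+G ⇒ a+a+a+G   [G → a]
a+a+a+G ⇒ a+a+a+a   [G → a]

S⇒S+G⇒S+G+G⇒S+G+G+G⇒G+G+G+G⇒a+G+G+G⇒a+a+G+G⇒a+a+a+G⇒a+a+a+a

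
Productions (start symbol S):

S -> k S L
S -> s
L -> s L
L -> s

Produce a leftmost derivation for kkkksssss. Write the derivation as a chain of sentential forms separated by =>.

S => kSL => kkSLL => kkkSLLL => kkkkSLLLL => kkkksLLLL => kkkkssLLL => kkkksssLL => kkkkssssL => kkkksssss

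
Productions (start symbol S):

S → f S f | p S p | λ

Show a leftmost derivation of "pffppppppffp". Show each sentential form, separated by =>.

S => pSp => pfSfp => pffSffp => pffpSpffp => pffppSppffp => pffpppSpppffp => pffppppppffp

S => pSp   [S → p S p]
pSp => pfSfp   [S → f S f]
pfSfp => pffSffp   [S → f S f]
pffSffp => pffpSpffp   [S → p S p]
pffpSpffp => pffppSppffp   [S → p S p]
pffppSppffp => pffpppSpppffp   [S → p S p]
pffpppSpppffp => pffppppppffp   [S → λ]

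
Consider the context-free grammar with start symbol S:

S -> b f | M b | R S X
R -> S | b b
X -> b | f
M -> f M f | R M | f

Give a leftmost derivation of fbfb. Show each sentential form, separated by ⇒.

S ⇒ Mb   [S -> M b]
Mb ⇒ RMb   [M -> R M]
RMb ⇒ SMb   [R -> S]
SMb ⇒ MbMb   [S -> M b]
MbMb ⇒ fbMb   [M -> f]
fbMb ⇒ fbfb   [M -> f]

S ⇒ Mb ⇒ RMb ⇒ SMb ⇒ MbMb ⇒ fbMb ⇒ fbfb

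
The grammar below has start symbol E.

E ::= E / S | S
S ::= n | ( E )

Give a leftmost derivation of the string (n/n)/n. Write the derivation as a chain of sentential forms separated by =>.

E => E/S => S/S => (E)/S => (E/S)/S => (S/S)/S => (n/S)/S => (n/n)/S => (n/n)/n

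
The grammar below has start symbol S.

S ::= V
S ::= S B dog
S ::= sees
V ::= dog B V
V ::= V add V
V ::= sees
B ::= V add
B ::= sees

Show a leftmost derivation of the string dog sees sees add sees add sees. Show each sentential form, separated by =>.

S => V => dog B V => dog sees V => dog sees V add V => dog sees V add V add V => dog sees sees add V add V => dog sees sees add sees add V => dog sees sees add sees add sees

S => V   [S ::= V]
V => dog B V   [V ::= dog B V]
dog B V => dog sees V   [B ::= sees]
dog sees V => dog sees V add V   [V ::= V add V]
dog sees V add V => dog sees V add V add V   [V ::= V add V]
dog sees V add V add V => dog sees sees add V add V   [V ::= sees]
dog sees sees add V add V => dog sees sees add sees add V   [V ::= sees]
dog sees sees add sees add V => dog sees sees add sees add sees   [V ::= sees]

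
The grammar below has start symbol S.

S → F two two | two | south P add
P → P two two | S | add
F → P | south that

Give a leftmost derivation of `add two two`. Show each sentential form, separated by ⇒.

S ⇒ F two two ⇒ P two two ⇒ add two two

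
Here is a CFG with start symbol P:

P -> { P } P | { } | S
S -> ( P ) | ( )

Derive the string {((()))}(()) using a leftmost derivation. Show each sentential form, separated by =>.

P => {P}P => {S}P => {(P)}P => {(S)}P => {((P))}P => {((S))}P => {((()))}P => {((()))}S => {((()))}(P) => {((()))}(S) => {((()))}(())

P => {P}P   [P -> { P } P]
{P}P => {S}P   [P -> S]
{S}P => {(P)}P   [S -> ( P )]
{(P)}P => {(S)}P   [P -> S]
{(S)}P => {((P))}P   [S -> ( P )]
{((P))}P => {((S))}P   [P -> S]
{((S))}P => {((()))}P   [S -> ( )]
{((()))}P => {((()))}S   [P -> S]
{((()))}S => {((()))}(P)   [S -> ( P )]
{((()))}(P) => {((()))}(S)   [P -> S]
{((()))}(S) => {((()))}(())   [S -> ( )]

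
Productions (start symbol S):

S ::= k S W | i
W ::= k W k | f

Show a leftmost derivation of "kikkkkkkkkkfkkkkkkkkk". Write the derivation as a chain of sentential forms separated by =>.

S => kSW => kiW => kikWk => kikkWkk => kikkkWkkk => kikkkkWkkkk => kikkkkkWkkkkk => kikkkkkkWkkkkkk => kikkkkkkkWkkkkkkk => kikkkkkkkkWkkkkkkkk => kikkkkkkkkkWkkkkkkkkk => kikkkkkkkkkfkkkkkkkkk

S => kSW   [S ::= k S W]
kSW => kiW   [S ::= i]
kiW => kikWk   [W ::= k W k]
kikWk => kikkWkk   [W ::= k W k]
kikkWkk => kikkkWkkk   [W ::= k W k]
kikkkWkkk => kikkkkWkkkk   [W ::= k W k]
kikkkkWkkkk => kikkkkkWkkkkk   [W ::= k W k]
kikkkkkWkkkkk => kikkkkkkWkkkkkk   [W ::= k W k]
kikkkkkkWkkkkkk => kikkkkkkkWkkkkkkk   [W ::= k W k]
kikkkkkkkWkkkkkkk => kikkkkkkkkWkkkkkkkk   [W ::= k W k]
kikkkkkkkkWkkkkkkkk => kikkkkkkkkkWkkkkkkkkk   [W ::= k W k]
kikkkkkkkkkWkkkkkkkkk => kikkkkkkkkkfkkkkkkkkk   [W ::= f]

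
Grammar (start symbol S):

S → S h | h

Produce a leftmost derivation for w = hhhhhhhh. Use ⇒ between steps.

S⇒Sh⇒Shh⇒Shhh⇒Shhhh⇒Shhhhh⇒Shhhhhh⇒Shhhhhhh⇒hhhhhhhh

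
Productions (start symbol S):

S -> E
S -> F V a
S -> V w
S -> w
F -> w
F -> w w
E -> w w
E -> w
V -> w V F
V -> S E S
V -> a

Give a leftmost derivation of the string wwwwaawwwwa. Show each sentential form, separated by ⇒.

S ⇒ FVa ⇒ wwVa ⇒ wwwVFa ⇒ wwwSESFa ⇒ wwwFVaESFa ⇒ wwwwVaESFa ⇒ wwwwaaESFa ⇒ wwwwaawwSFa ⇒ wwwwaawwwFa ⇒ wwwwaawwwwa

S ⇒ FVa   [S -> F V a]
FVa ⇒ wwVa   [F -> w w]
wwVa ⇒ wwwVFa   [V -> w V F]
wwwVFa ⇒ wwwSESFa   [V -> S E S]
wwwSESFa ⇒ wwwFVaESFa   [S -> F V a]
wwwFVaESFa ⇒ wwwwVaESFa   [F -> w]
wwwwVaESFa ⇒ wwwwaaESFa   [V -> a]
wwwwaaESFa ⇒ wwwwaawwSFa   [E -> w w]
wwwwaawwSFa ⇒ wwwwaawwwFa   [S -> w]
wwwwaawwwFa ⇒ wwwwaawwwwa   [F -> w]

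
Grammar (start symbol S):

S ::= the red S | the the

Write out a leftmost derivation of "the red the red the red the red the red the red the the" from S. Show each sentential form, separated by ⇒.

S ⇒ the red S ⇒ the red the red S ⇒ the red the red the red S ⇒ the red the red the red the red S ⇒ the red the red the red the red the red S ⇒ the red the red the red the red the red the red S ⇒ the red the red the red the red the red the red the the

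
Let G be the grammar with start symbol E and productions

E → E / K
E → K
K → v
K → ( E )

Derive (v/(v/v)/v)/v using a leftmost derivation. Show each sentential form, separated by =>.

E=>E/K=>K/K=>(E)/K=>(E/K)/K=>(E/K/K)/K=>(K/K/K)/K=>(v/K/K)/K=>(v/(E)/K)/K=>(v/(E/K)/K)/K=>(v/(K/K)/K)/K=>(v/(v/K)/K)/K=>(v/(v/v)/K)/K=>(v/(v/v)/v)/K=>(v/(v/v)/v)/v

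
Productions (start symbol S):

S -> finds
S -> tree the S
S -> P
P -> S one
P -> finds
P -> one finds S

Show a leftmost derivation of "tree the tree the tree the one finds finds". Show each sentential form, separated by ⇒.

S ⇒ tree the S   [S -> tree the S]
tree the S ⇒ tree the tree the S   [S -> tree the S]
tree the tree the S ⇒ tree the tree the tree the S   [S -> tree the S]
tree the tree the tree the S ⇒ tree the tree the tree the P   [S -> P]
tree the tree the tree the P ⇒ tree the tree the tree the one finds S   [P -> one finds S]
tree the tree the tree the one finds S ⇒ tree the tree the tree the one finds finds   [S -> finds]

S ⇒ tree the S ⇒ tree the tree the S ⇒ tree the tree the tree the S ⇒ tree the tree the tree the P ⇒ tree the tree the tree the one finds S ⇒ tree the tree the tree the one finds finds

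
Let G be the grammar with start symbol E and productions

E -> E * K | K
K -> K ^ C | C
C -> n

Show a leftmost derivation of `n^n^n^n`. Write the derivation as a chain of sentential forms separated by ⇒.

E ⇒ K ⇒ K^C ⇒ K^C^C ⇒ K^C^C^C ⇒ C^C^C^C ⇒ n^C^C^C ⇒ n^n^C^C ⇒ n^n^n^C ⇒ n^n^n^n

E ⇒ K   [E -> K]
K ⇒ K^C   [K -> K ^ C]
K^C ⇒ K^C^C   [K -> K ^ C]
K^C^C ⇒ K^C^C^C   [K -> K ^ C]
K^C^C^C ⇒ C^C^C^C   [K -> C]
C^C^C^C ⇒ n^C^C^C   [C -> n]
n^C^C^C ⇒ n^n^C^C   [C -> n]
n^n^C^C ⇒ n^n^n^C   [C -> n]
n^n^n^C ⇒ n^n^n^n   [C -> n]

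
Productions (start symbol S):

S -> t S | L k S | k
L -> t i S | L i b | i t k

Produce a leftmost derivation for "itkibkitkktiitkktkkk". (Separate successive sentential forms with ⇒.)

S⇒LkS⇒LibkS⇒itkibkS⇒itkibkLkS⇒itkibkitkkS⇒itkibkitkkLkS⇒itkibkitkktiSkS⇒itkibkitkktiLkSkS⇒itkibkitkktiitkkSkS⇒itkibkitkktiitkktSkS⇒itkibkitkktiitkktkkS⇒itkibkitkktiitkktkkk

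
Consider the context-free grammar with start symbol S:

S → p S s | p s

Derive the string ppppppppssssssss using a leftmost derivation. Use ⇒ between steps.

S⇒pSs⇒ppSss⇒pppSsss⇒ppppSssss⇒pppppSsssss⇒ppppppSssssss⇒pppppppSsssssss⇒ppppppppssssssss

S ⇒ pSs   [S → p S s]
pSs ⇒ ppSss   [S → p S s]
ppSss ⇒ pppSsss   [S → p S s]
pppSsss ⇒ ppppSssss   [S → p S s]
ppppSssss ⇒ pppppSsssss   [S → p S s]
pppppSsssss ⇒ ppppppSssssss   [S → p S s]
ppppppSssssss ⇒ pppppppSsssssss   [S → p S s]
pppppppSsssssss ⇒ ppppppppssssssss   [S → p s]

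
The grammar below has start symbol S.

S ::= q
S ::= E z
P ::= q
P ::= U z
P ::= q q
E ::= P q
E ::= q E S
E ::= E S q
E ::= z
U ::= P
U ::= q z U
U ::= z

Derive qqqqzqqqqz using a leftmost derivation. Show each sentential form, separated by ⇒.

S ⇒ Ez   [S ::= E z]
Ez ⇒ qESz   [E ::= q E S]
qESz ⇒ qqESSz   [E ::= q E S]
qqESSz ⇒ qqqESSSz   [E ::= q E S]
qqqESSSz ⇒ qqqqESSSSz   [E ::= q E S]
qqqqESSSSz ⇒ qqqqzSSSSz   [E ::= z]
qqqqzSSSSz ⇒ qqqqzqSSSz   [S ::= q]
qqqqzqSSSz ⇒ qqqqzqqSSz   [S ::= q]
qqqqzqqSSz ⇒ qqqqzqqqSz   [S ::= q]
qqqqzqqqSz ⇒ qqqqzqqqqz   [S ::= q]

S ⇒ Ez ⇒ qESz ⇒ qqESSz ⇒ qqqESSSz ⇒ qqqqESSSSz ⇒ qqqqzSSSSz ⇒ qqqqzqSSSz ⇒ qqqqzqqSSz ⇒ qqqqzqqqSz ⇒ qqqqzqqqqz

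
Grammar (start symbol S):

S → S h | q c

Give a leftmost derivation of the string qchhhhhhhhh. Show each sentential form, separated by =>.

S => Sh   [S → S h]
Sh => Shh   [S → S h]
Shh => Shhh   [S → S h]
Shhh => Shhhh   [S → S h]
Shhhh => Shhhhh   [S → S h]
Shhhhh => Shhhhhh   [S → S h]
Shhhhhh => Shhhhhhh   [S → S h]
Shhhhhhh => Shhhhhhhh   [S → S h]
Shhhhhhhh => Shhhhhhhhh   [S → S h]
Shhhhhhhhh => qchhhhhhhhh   [S → q c]

S=>Sh=>Shh=>Shhh=>Shhhh=>Shhhhh=>Shhhhhh=>Shhhhhhh=>Shhhhhhhh=>Shhhhhhhhh=>qchhhhhhhhh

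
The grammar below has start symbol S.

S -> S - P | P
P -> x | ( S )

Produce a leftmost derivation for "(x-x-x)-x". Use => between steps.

S => S-P => P-P => (S)-P => (S-P)-P => (S-P-P)-P => (P-P-P)-P => (x-P-P)-P => (x-x-P)-P => (x-x-x)-P => (x-x-x)-x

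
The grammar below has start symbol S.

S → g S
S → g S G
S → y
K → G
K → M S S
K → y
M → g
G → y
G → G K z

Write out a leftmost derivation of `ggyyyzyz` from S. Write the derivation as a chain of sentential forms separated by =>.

S=>gS=>ggSG=>ggyG=>ggyGKz=>ggyGKzKz=>ggyyKzKz=>ggyyyzKz=>ggyyyzGz=>ggyyyzyz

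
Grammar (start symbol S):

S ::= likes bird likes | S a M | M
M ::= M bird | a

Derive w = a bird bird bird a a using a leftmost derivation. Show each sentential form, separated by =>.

S => S a M => M a M => M bird a M => M bird bird a M => M bird bird bird a M => a bird bird bird a M => a bird bird bird a a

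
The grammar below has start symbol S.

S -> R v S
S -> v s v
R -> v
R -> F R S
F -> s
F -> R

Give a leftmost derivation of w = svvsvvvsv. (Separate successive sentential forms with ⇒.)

S ⇒ RvS   [S -> R v S]
RvS ⇒ FRSvS   [R -> F R S]
FRSvS ⇒ sRSvS   [F -> s]
sRSvS ⇒ svSvS   [R -> v]
svSvS ⇒ svvsvvS   [S -> v s v]
svvsvvS ⇒ svvsvvvsv   [S -> v s v]

S ⇒ RvS ⇒ FRSvS ⇒ sRSvS ⇒ svSvS ⇒ svvsvvS ⇒ svvsvvvsv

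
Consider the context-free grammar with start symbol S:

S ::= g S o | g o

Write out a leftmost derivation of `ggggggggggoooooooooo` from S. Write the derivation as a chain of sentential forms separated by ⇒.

S⇒gSo⇒ggSoo⇒gggSooo⇒ggggSoooo⇒gggggSooooo⇒ggggggSoooooo⇒gggggggSooooooo⇒ggggggggSoooooooo⇒gggggggggSooooooooo⇒ggggggggggoooooooooo

S ⇒ gSo   [S ::= g S o]
gSo ⇒ ggSoo   [S ::= g S o]
ggSoo ⇒ gggSooo   [S ::= g S o]
gggSooo ⇒ ggggSoooo   [S ::= g S o]
ggggSoooo ⇒ gggggSooooo   [S ::= g S o]
gggggSooooo ⇒ ggggggSoooooo   [S ::= g S o]
ggggggSoooooo ⇒ gggggggSooooooo   [S ::= g S o]
gggggggSooooooo ⇒ ggggggggSoooooooo   [S ::= g S o]
ggggggggSoooooooo ⇒ gggggggggSooooooooo   [S ::= g S o]
gggggggggSooooooooo ⇒ ggggggggggoooooooooo   [S ::= g o]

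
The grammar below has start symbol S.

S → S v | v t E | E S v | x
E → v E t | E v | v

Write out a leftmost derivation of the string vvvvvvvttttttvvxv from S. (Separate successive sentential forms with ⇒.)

S ⇒ ESv   [S → E S v]
ESv ⇒ EvSv   [E → E v]
EvSv ⇒ EvvSv   [E → E v]
EvvSv ⇒ vEtvvSv   [E → v E t]
vEtvvSv ⇒ vvEttvvSv   [E → v E t]
vvEttvvSv ⇒ vvvEtttvvSv   [E → v E t]
vvvEtttvvSv ⇒ vvvvEttttvvSv   [E → v E t]
vvvvEttttvvSv ⇒ vvvvvEtttttvvSv   [E → v E t]
vvvvvEtttttvvSv ⇒ vvvvvvEttttttvvSv   [E → v E t]
vvvvvvEttttttvvSv ⇒ vvvvvvvttttttvvSv   [E → v]
vvvvvvvttttttvvSv ⇒ vvvvvvvttttttvvxv   [S → x]

S⇒ESv⇒EvSv⇒EvvSv⇒vEtvvSv⇒vvEttvvSv⇒vvvEtttvvSv⇒vvvvEttttvvSv⇒vvvvvEtttttvvSv⇒vvvvvvEttttttvvSv⇒vvvvvvvttttttvvSv⇒vvvvvvvttttttvvxv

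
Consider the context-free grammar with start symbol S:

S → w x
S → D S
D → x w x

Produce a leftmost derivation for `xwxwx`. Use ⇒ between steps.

S⇒DS⇒xwxS⇒xwxwx

S ⇒ DS   [S → D S]
DS ⇒ xwxS   [D → x w x]
xwxS ⇒ xwxwx   [S → w x]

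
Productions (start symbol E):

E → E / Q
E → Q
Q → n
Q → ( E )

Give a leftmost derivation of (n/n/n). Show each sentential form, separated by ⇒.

E ⇒ Q   [E → Q]
Q ⇒ (E)   [Q → ( E )]
(E) ⇒ (E/Q)   [E → E / Q]
(E/Q) ⇒ (E/Q/Q)   [E → E / Q]
(E/Q/Q) ⇒ (Q/Q/Q)   [E → Q]
(Q/Q/Q) ⇒ (n/Q/Q)   [Q → n]
(n/Q/Q) ⇒ (n/n/Q)   [Q → n]
(n/n/Q) ⇒ (n/n/n)   [Q → n]

E ⇒ Q ⇒ (E) ⇒ (E/Q) ⇒ (E/Q/Q) ⇒ (Q/Q/Q) ⇒ (n/Q/Q) ⇒ (n/n/Q) ⇒ (n/n/n)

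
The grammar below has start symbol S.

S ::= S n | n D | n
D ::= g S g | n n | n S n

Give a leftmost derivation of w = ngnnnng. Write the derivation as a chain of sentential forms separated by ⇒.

S⇒nD⇒ngSg⇒ngSng⇒ngSnng⇒ngSnnng⇒ngnnnng

S ⇒ nD   [S ::= n D]
nD ⇒ ngSg   [D ::= g S g]
ngSg ⇒ ngSng   [S ::= S n]
ngSng ⇒ ngSnng   [S ::= S n]
ngSnng ⇒ ngSnnng   [S ::= S n]
ngSnnng ⇒ ngnnnng   [S ::= n]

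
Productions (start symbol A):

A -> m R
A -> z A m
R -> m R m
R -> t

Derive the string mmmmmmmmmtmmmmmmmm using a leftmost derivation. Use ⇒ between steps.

A ⇒ mR ⇒ mmRm ⇒ mmmRmm ⇒ mmmmRmmm ⇒ mmmmmRmmmm ⇒ mmmmmmRmmmmm ⇒ mmmmmmmRmmmmmm ⇒ mmmmmmmmRmmmmmmm ⇒ mmmmmmmmmRmmmmmmmm ⇒ mmmmmmmmmtmmmmmmmm

A ⇒ mR   [A -> m R]
mR ⇒ mmRm   [R -> m R m]
mmRm ⇒ mmmRmm   [R -> m R m]
mmmRmm ⇒ mmmmRmmm   [R -> m R m]
mmmmRmmm ⇒ mmmmmRmmmm   [R -> m R m]
mmmmmRmmmm ⇒ mmmmmmRmmmmm   [R -> m R m]
mmmmmmRmmmmm ⇒ mmmmmmmRmmmmmm   [R -> m R m]
mmmmmmmRmmmmmm ⇒ mmmmmmmmRmmmmmmm   [R -> m R m]
mmmmmmmmRmmmmmmm ⇒ mmmmmmmmmRmmmmmmmm   [R -> m R m]
mmmmmmmmmRmmmmmmmm ⇒ mmmmmmmmmtmmmmmmmm   [R -> t]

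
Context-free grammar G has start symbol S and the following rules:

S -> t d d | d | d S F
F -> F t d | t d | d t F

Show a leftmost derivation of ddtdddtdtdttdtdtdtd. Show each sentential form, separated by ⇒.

S ⇒ dSF   [S -> d S F]
dSF ⇒ ddSFF   [S -> d S F]
ddSFF ⇒ ddtddFF   [S -> t d d]
ddtddFF ⇒ ddtdddtFF   [F -> d t F]
ddtdddtFF ⇒ ddtdddtFtdF   [F -> F t d]
ddtdddtFtdF ⇒ ddtdddtFtdtdF   [F -> F t d]
ddtdddtFtdtdF ⇒ ddtdddtdtFtdtdF   [F -> d t F]
ddtdddtdtFtdtdF ⇒ ddtdddtdtdtFtdtdF   [F -> d t F]
ddtdddtdtdtFtdtdF ⇒ ddtdddtdtdttdtdtdF   [F -> t d]
ddtdddtdtdttdtdtdF ⇒ ddtdddtdtdttdtdtdtd   [F -> t d]

S⇒dSF⇒ddSFF⇒ddtddFF⇒ddtdddtFF⇒ddtdddtFtdF⇒ddtdddtFtdtdF⇒ddtdddtdtFtdtdF⇒ddtdddtdtdtFtdtdF⇒ddtdddtdtdttdtdtdF⇒ddtdddtdtdttdtdtdtd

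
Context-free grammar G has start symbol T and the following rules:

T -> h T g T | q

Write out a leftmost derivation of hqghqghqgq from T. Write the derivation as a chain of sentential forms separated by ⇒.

T ⇒ hTgT ⇒ hqgT ⇒ hqghTgT ⇒ hqghqgT ⇒ hqghqghTgT ⇒ hqghqghqgT ⇒ hqghqghqgq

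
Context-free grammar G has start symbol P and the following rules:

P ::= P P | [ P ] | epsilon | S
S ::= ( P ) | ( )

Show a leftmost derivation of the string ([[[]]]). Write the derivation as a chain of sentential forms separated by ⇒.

P ⇒ S   [P ::= S]
S ⇒ (P)   [S ::= ( P )]
(P) ⇒ ([P])   [P ::= [ P ]]
([P]) ⇒ ([[P]])   [P ::= [ P ]]
([[P]]) ⇒ ([[[P]]])   [P ::= [ P ]]
([[[P]]]) ⇒ ([[[]]])   [P ::= epsilon]

P ⇒ S ⇒ (P) ⇒ ([P]) ⇒ ([[P]]) ⇒ ([[[P]]]) ⇒ ([[[]]])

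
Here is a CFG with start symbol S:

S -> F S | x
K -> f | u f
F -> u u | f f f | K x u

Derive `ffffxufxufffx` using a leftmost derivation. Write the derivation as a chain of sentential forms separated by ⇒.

S ⇒ FS   [S -> F S]
FS ⇒ fffS   [F -> f f f]
fffS ⇒ fffFS   [S -> F S]
fffFS ⇒ fffKxuS   [F -> K x u]
fffKxuS ⇒ ffffxuS   [K -> f]
ffffxuS ⇒ ffffxuFS   [S -> F S]
ffffxuFS ⇒ ffffxuKxuS   [F -> K x u]
ffffxuKxuS ⇒ ffffxufxuS   [K -> f]
ffffxufxuS ⇒ ffffxufxuFS   [S -> F S]
ffffxufxuFS ⇒ ffffxufxufffS   [F -> f f f]
ffffxufxufffS ⇒ ffffxufxufffx   [S -> x]

S ⇒ FS ⇒ fffS ⇒ fffFS ⇒ fffKxuS ⇒ ffffxuS ⇒ ffffxuFS ⇒ ffffxuKxuS ⇒ ffffxufxuS ⇒ ffffxufxuFS ⇒ ffffxufxufffS ⇒ ffffxufxufffx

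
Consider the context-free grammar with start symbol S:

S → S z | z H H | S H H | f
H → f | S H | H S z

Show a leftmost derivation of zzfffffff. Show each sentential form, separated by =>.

S => zHH => zSHH => zzHHHH => zzSHHHH => zzSHHHHHH => zzfHHHHHH => zzffHHHHH => zzfffHHHH => zzffffHHH => zzfffffHH => zzffffffH => zzfffffff

S => zHH   [S → z H H]
zHH => zSHH   [H → S H]
zSHH => zzHHHH   [S → z H H]
zzHHHH => zzSHHHH   [H → S H]
zzSHHHH => zzSHHHHHH   [S → S H H]
zzSHHHHHH => zzfHHHHHH   [S → f]
zzfHHHHHH => zzffHHHHH   [H → f]
zzffHHHHH => zzfffHHHH   [H → f]
zzfffHHHH => zzffffHHH   [H → f]
zzffffHHH => zzfffffHH   [H → f]
zzfffffHH => zzffffffH   [H → f]
zzffffffH => zzfffffff   [H → f]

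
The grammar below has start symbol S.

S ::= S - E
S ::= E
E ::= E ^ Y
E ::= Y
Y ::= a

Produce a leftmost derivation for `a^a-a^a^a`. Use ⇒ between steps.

S⇒S-E⇒E-E⇒E^Y-E⇒Y^Y-E⇒a^Y-E⇒a^a-E⇒a^a-E^Y⇒a^a-E^Y^Y⇒a^a-Y^Y^Y⇒a^a-a^Y^Y⇒a^a-a^a^Y⇒a^a-a^a^a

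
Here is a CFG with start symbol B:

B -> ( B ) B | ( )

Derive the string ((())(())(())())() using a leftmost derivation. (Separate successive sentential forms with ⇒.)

B ⇒ (B)B   [B -> ( B ) B]
(B)B ⇒ ((B)B)B   [B -> ( B ) B]
((B)B)B ⇒ ((())B)B   [B -> ( )]
((())B)B ⇒ ((())(B)B)B   [B -> ( B ) B]
((())(B)B)B ⇒ ((())(())B)B   [B -> ( )]
((())(())B)B ⇒ ((())(())(B)B)B   [B -> ( B ) B]
((())(())(B)B)B ⇒ ((())(())(())B)B   [B -> ( )]
((())(())(())B)B ⇒ ((())(())(())())B   [B -> ( )]
((())(())(())())B ⇒ ((())(())(())())()   [B -> ( )]

B ⇒ (B)B ⇒ ((B)B)B ⇒ ((())B)B ⇒ ((())(B)B)B ⇒ ((())(())B)B ⇒ ((())(())(B)B)B ⇒ ((())(())(())B)B ⇒ ((())(())(())())B ⇒ ((())(())(())())()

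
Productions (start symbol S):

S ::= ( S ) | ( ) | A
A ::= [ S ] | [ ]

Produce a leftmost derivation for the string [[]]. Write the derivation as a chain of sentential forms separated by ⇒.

S ⇒ A ⇒ [S] ⇒ [A] ⇒ [[]]

S ⇒ A   [S ::= A]
A ⇒ [S]   [A ::= [ S ]]
[S] ⇒ [A]   [S ::= A]
[A] ⇒ [[]]   [A ::= [ ]]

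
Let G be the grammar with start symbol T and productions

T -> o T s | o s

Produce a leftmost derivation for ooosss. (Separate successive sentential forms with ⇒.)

T ⇒ oTs   [T -> o T s]
oTs ⇒ ooTss   [T -> o T s]
ooTss ⇒ ooosss   [T -> o s]

T ⇒ oTs ⇒ ooTss ⇒ ooosss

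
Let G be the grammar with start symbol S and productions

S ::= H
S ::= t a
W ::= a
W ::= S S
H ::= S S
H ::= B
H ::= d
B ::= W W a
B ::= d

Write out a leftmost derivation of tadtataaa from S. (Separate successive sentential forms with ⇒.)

S ⇒ H ⇒ B ⇒ WWa ⇒ SSWa ⇒ HSWa ⇒ SSSWa ⇒ HSSWa ⇒ SSSSWa ⇒ taSSSWa ⇒ taHSSWa ⇒ tadSSWa ⇒ tadtaSWa ⇒ tadtataWa ⇒ tadtataaa

S ⇒ H   [S ::= H]
H ⇒ B   [H ::= B]
B ⇒ WWa   [B ::= W W a]
WWa ⇒ SSWa   [W ::= S S]
SSWa ⇒ HSWa   [S ::= H]
HSWa ⇒ SSSWa   [H ::= S S]
SSSWa ⇒ HSSWa   [S ::= H]
HSSWa ⇒ SSSSWa   [H ::= S S]
SSSSWa ⇒ taSSSWa   [S ::= t a]
taSSSWa ⇒ taHSSWa   [S ::= H]
taHSSWa ⇒ tadSSWa   [H ::= d]
tadSSWa ⇒ tadtaSWa   [S ::= t a]
tadtaSWa ⇒ tadtataWa   [S ::= t a]
tadtataWa ⇒ tadtataaa   [W ::= a]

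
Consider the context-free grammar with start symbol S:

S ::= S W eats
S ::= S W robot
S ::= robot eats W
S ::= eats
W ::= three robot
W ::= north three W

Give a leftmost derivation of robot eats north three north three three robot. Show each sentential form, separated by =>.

S => robot eats W   [S ::= robot eats W]
robot eats W => robot eats north three W   [W ::= north three W]
robot eats north three W => robot eats north three north three W   [W ::= north three W]
robot eats north three north three W => robot eats north three north three three robot   [W ::= three robot]

S => robot eats W => robot eats north three W => robot eats north three north three W => robot eats north three north three three robot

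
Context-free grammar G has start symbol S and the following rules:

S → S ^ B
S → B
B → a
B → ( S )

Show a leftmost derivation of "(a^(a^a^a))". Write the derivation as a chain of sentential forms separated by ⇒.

S ⇒ B   [S → B]
B ⇒ (S)   [B → ( S )]
(S) ⇒ (S^B)   [S → S ^ B]
(S^B) ⇒ (B^B)   [S → B]
(B^B) ⇒ (a^B)   [B → a]
(a^B) ⇒ (a^(S))   [B → ( S )]
(a^(S)) ⇒ (a^(S^B))   [S → S ^ B]
(a^(S^B)) ⇒ (a^(S^B^B))   [S → S ^ B]
(a^(S^B^B)) ⇒ (a^(B^B^B))   [S → B]
(a^(B^B^B)) ⇒ (a^(a^B^B))   [B → a]
(a^(a^B^B)) ⇒ (a^(a^a^B))   [B → a]
(a^(a^a^B)) ⇒ (a^(a^a^a))   [B → a]

S⇒B⇒(S)⇒(S^B)⇒(B^B)⇒(a^B)⇒(a^(S))⇒(a^(S^B))⇒(a^(S^B^B))⇒(a^(B^B^B))⇒(a^(a^B^B))⇒(a^(a^a^B))⇒(a^(a^a^a))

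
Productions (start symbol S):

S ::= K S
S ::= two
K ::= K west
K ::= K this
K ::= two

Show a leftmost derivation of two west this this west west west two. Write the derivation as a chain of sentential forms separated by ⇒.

S ⇒ K S ⇒ K west S ⇒ K west west S ⇒ K west west west S ⇒ K this west west west S ⇒ K this this west west west S ⇒ K west this this west west west S ⇒ two west this this west west west S ⇒ two west this this west west west two

S ⇒ K S   [S ::= K S]
K S ⇒ K west S   [K ::= K west]
K west S ⇒ K west west S   [K ::= K west]
K west west S ⇒ K west west west S   [K ::= K west]
K west west west S ⇒ K this west west west S   [K ::= K this]
K this west west west S ⇒ K this this west west west S   [K ::= K this]
K this this west west west S ⇒ K west this this west west west S   [K ::= K west]
K west this this west west west S ⇒ two west this this west west west S   [K ::= two]
two west this this west west west S ⇒ two west this this west west west two   [S ::= two]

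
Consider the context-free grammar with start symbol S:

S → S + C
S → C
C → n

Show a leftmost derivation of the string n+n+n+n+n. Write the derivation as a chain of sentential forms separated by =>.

S => S+C   [S → S + C]
S+C => S+C+C   [S → S + C]
S+C+C => S+C+C+C   [S → S + C]
S+C+C+C => S+C+C+C+C   [S → S + C]
S+C+C+C+C => C+C+C+C+C   [S → C]
C+C+C+C+C => n+C+C+C+C   [C → n]
n+C+C+C+C => n+n+C+C+C   [C → n]
n+n+C+C+C => n+n+n+C+C   [C → n]
n+n+n+C+C => n+n+n+n+C   [C → n]
n+n+n+n+C => n+n+n+n+n   [C → n]

S=>S+C=>S+C+C=>S+C+C+C=>S+C+C+C+C=>C+C+C+C+C=>n+C+C+C+C=>n+n+C+C+C=>n+n+n+C+C=>n+n+n+n+C=>n+n+n+n+n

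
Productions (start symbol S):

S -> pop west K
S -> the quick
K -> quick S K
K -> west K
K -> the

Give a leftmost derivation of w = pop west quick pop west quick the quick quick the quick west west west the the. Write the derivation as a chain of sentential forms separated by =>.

S => pop west K   [S -> pop west K]
pop west K => pop west quick S K   [K -> quick S K]
pop west quick S K => pop west quick pop west K K   [S -> pop west K]
pop west quick pop west K K => pop west quick pop west quick S K K   [K -> quick S K]
pop west quick pop west quick S K K => pop west quick pop west quick the quick K K   [S -> the quick]
pop west quick pop west quick the quick K K => pop west quick pop west quick the quick quick S K K   [K -> quick S K]
pop west quick pop west quick the quick quick S K K => pop west quick pop west quick the quick quick the quick K K   [S -> the quick]
pop west quick pop west quick the quick quick the quick K K => pop west quick pop west quick the quick quick the quick west K K   [K -> west K]
pop west quick pop west quick the quick quick the quick west K K => pop west quick pop west quick the quick quick the quick west west K K   [K -> west K]
pop west quick pop west quick the quick quick the quick west west K K => pop west quick pop west quick the quick quick the quick west west west K K   [K -> west K]
pop west quick pop west quick the quick quick the quick west west west K K => pop west quick pop west quick the quick quick the quick west west west the K   [K -> the]
pop west quick pop west quick the quick quick the quick west west west the K => pop west quick pop west quick the quick quick the quick west west west the the   [K -> the]

S => pop west K => pop west quick S K => pop west quick pop west K K => pop west quick pop west quick S K K => pop west quick pop west quick the quick K K => pop west quick pop west quick the quick quick S K K => pop west quick pop west quick the quick quick the quick K K => pop west quick pop west quick the quick quick the quick west K K => pop west quick pop west quick the quick quick the quick west west K K => pop west quick pop west quick the quick quick the quick west west west K K => pop west quick pop west quick the quick quick the quick west west west the K => pop west quick pop west quick the quick quick the quick west west west the the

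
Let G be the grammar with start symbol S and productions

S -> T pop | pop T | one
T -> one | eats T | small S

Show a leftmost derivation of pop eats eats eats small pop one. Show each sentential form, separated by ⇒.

S ⇒ pop T   [S -> pop T]
pop T ⇒ pop eats T   [T -> eats T]
pop eats T ⇒ pop eats eats T   [T -> eats T]
pop eats eats T ⇒ pop eats eats eats T   [T -> eats T]
pop eats eats eats T ⇒ pop eats eats eats small S   [T -> small S]
pop eats eats eats small S ⇒ pop eats eats eats small pop T   [S -> pop T]
pop eats eats eats small pop T ⇒ pop eats eats eats small pop one   [T -> one]

S ⇒ pop T ⇒ pop eats T ⇒ pop eats eats T ⇒ pop eats eats eats T ⇒ pop eats eats eats small S ⇒ pop eats eats eats small pop T ⇒ pop eats eats eats small pop one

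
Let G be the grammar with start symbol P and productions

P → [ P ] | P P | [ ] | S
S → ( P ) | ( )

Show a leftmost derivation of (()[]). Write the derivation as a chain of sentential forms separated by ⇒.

P ⇒ S   [P → S]
S ⇒ (P)   [S → ( P )]
(P) ⇒ (PP)   [P → P P]
(PP) ⇒ (SP)   [P → S]
(SP) ⇒ (()P)   [S → ( )]
(()P) ⇒ (()[])   [P → [ ]]

P ⇒ S ⇒ (P) ⇒ (PP) ⇒ (SP) ⇒ (()P) ⇒ (()[])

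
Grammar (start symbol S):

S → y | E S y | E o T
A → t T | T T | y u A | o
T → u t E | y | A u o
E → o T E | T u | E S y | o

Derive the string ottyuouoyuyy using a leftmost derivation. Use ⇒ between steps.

S ⇒ ESy ⇒ oTESy ⇒ oAuoESy ⇒ otTuoESy ⇒ otAuouoESy ⇒ ottTuouoESy ⇒ ottyuouoESy ⇒ ottyuouoTuSy ⇒ ottyuouoyuSy ⇒ ottyuouoyuyy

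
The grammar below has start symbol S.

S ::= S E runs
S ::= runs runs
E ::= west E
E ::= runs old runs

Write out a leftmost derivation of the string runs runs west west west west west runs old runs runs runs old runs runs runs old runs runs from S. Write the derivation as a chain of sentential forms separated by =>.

S => S E runs => S E runs E runs => S E runs E runs E runs => runs runs E runs E runs E runs => runs runs west E runs E runs E runs => runs runs west west E runs E runs E runs => runs runs west west west E runs E runs E runs => runs runs west west west west E runs E runs E runs => runs runs west west west west west E runs E runs E runs => runs runs west west west west west runs old runs runs E runs E runs => runs runs west west west west west runs old runs runs runs old runs runs E runs => runs runs west west west west west runs old runs runs runs old runs runs runs old runs runs

S => S E runs   [S ::= S E runs]
S E runs => S E runs E runs   [S ::= S E runs]
S E runs E runs => S E runs E runs E runs   [S ::= S E runs]
S E runs E runs E runs => runs runs E runs E runs E runs   [S ::= runs runs]
runs runs E runs E runs E runs => runs runs west E runs E runs E runs   [E ::= west E]
runs runs west E runs E runs E runs => runs runs west west E runs E runs E runs   [E ::= west E]
runs runs west west E runs E runs E runs => runs runs west west west E runs E runs E runs   [E ::= west E]
runs runs west west west E runs E runs E runs => runs runs west west west west E runs E runs E runs   [E ::= west E]
runs runs west west west west E runs E runs E runs => runs runs west west west west west E runs E runs E runs   [E ::= west E]
runs runs west west west west west E runs E runs E runs => runs runs west west west west west runs old runs runs E runs E runs   [E ::= runs old runs]
runs runs west west west west west runs old runs runs E runs E runs => runs runs west west west west west runs old runs runs runs old runs runs E runs   [E ::= runs old runs]
runs runs west west west west west runs old runs runs runs old runs runs E runs => runs runs west west west west west runs old runs runs runs old runs runs runs old runs runs   [E ::= runs old runs]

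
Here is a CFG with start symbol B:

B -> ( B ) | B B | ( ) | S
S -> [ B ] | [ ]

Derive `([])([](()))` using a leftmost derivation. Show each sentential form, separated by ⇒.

B ⇒ BB ⇒ (B)B ⇒ (S)B ⇒ ([])B ⇒ ([])(B) ⇒ ([])(BB) ⇒ ([])(SB) ⇒ ([])([]B) ⇒ ([])([](B)) ⇒ ([])([](()))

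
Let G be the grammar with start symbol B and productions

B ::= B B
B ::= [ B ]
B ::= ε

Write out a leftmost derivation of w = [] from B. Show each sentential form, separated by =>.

B=>BB=>BBB=>BBBB=>BBBBB=>[B]BBBB=>[]BBBB=>[]BBB=>[]BB=>[]B=>[]

B => BB   [B ::= B B]
BB => BBB   [B ::= B B]
BBB => BBBB   [B ::= B B]
BBBB => BBBBB   [B ::= B B]
BBBBB => [B]BBBB   [B ::= [ B ]]
[B]BBBB => []BBBB   [B ::= ε]
[]BBBB => []BBB   [B ::= ε]
[]BBB => []BB   [B ::= ε]
[]BB => []B   [B ::= ε]
[]B => []   [B ::= ε]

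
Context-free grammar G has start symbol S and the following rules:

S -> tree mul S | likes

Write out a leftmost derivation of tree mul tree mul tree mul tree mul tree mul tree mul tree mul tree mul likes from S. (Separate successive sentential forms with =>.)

S => tree mul S => tree mul tree mul S => tree mul tree mul tree mul S => tree mul tree mul tree mul tree mul S => tree mul tree mul tree mul tree mul tree mul S => tree mul tree mul tree mul tree mul tree mul tree mul S => tree mul tree mul tree mul tree mul tree mul tree mul tree mul S => tree mul tree mul tree mul tree mul tree mul tree mul tree mul tree mul S => tree mul tree mul tree mul tree mul tree mul tree mul tree mul tree mul likes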